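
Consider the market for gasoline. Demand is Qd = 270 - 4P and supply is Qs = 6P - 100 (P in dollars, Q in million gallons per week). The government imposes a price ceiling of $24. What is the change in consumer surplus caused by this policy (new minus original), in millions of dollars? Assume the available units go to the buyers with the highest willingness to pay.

Equilibrium: 270 - 4P = 6P - 100, so 370 = 10P and P* = 37, Q* = 122.
The ceiling of 24 is below the equilibrium price 37, so it binds.
At P = 24: Qd = 270 - 4·24 = 174 and Qs = 6·24 - 100 = 44.
Consumer surplus without the control is ½ · (67.5 - 37) · 122 = 1860.5.
With the ceiling, 44 units are sold at 24 (assume they go to the highest-value buyers). The demand price at Q = 44 is 56.5, so CS = ½ · [(67.5 - 24) + (56.5 - 24)] · 44 = 1672.
Change in consumer surplus = 1672 - 1860.5 = -188.5.

-188.5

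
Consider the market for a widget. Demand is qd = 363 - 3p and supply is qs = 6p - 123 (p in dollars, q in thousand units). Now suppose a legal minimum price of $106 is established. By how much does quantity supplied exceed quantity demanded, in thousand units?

468

Equilibrium: 363 - 3p = 6p - 123, so 486 = 9p and p* = 54, q* = 201.
The floor of 106 is above the equilibrium price 54, so it binds.
At p = 106: qd = 363 - 3·106 = 45 and qs = 6·106 - 123 = 513.
Surplus = qs - qd = 513 - 45 = 468.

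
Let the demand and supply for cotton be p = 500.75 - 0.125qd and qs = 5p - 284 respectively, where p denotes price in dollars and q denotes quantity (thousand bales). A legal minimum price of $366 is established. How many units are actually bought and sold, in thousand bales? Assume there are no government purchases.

1078

Rearranging demand gives qd = 4006 - 8p. In a free market, 4006 - 8p = 5p - 284 gives the equilibrium p* = 330, q* = 1366.
Since 366 > 330, the floor is binding.
At p = 366: qd = 4006 - 8·366 = 1078 and qs = 5·366 - 284 = 1546.
The quantity actually transacted is the short side, demand: 1078.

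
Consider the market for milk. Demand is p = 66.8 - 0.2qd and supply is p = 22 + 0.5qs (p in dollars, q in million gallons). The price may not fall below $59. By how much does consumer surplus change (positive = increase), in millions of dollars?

Rearranging demand gives qd = 334 - 5p; rearranging supply gives qs = 2p - 44. Without the control the market clears where 334 - 5p = 2p - 44, i.e. p* = 54 and q* = 64.
Since 59 > 54, the floor is binding.
At p = 59: qd = 334 - 5·59 = 39 and qs = 2·59 - 44 = 74.
Consumer surplus without the control is ½ · (66.8 - 54) · 64 = 409.6.
With the floor, consumers buy 39 units at 59, so CS = ½ · (66.8 - 59) · 39 = 152.1.
Change in consumer surplus = 152.1 - 409.6 = -257.5.

-257.5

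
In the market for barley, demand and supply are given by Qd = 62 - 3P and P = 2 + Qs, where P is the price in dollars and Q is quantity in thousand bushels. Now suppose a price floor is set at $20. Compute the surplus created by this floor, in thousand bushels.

Rearranging supply gives Qs = P - 2. Setting quantity demanded equal to quantity supplied, 62 - 3P = P - 2, gives P* = 16 and Q* = 14.
The floor of 20 is above the equilibrium price 16, so it binds.
At P = 20: Qd = 62 - 3·20 = 2 and Qs = 20 - 2 = 18.
Surplus = Qs - Qd = 18 - 2 = 16.

16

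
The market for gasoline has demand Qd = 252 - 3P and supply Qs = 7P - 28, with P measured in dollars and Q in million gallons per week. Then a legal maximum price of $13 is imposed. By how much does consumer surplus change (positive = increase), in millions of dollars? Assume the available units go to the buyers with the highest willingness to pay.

-892.5

In a free market, 252 - 3P = 7P - 28 gives the equilibrium P* = 28, Q* = 168.
Since 13 < 28, the ceiling is binding.
At P = 13: Qd = 252 - 3·13 = 213 and Qs = 7·13 - 28 = 63.
Consumer surplus without the control is ½ · (84 - 28) · 168 = 4704.
With the ceiling, 63 units are sold at 13 (assume they go to the highest-value buyers). The demand price at Q = 63 is 63, so CS = ½ · [(84 - 13) + (63 - 13)] · 63 = 3811.5.
Change in consumer surplus = 3811.5 - 4704 = -892.5.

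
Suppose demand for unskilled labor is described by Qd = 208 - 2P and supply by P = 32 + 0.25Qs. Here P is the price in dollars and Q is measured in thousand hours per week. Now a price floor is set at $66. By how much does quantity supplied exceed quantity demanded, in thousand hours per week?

Rearranging supply gives Qs = 4P - 128. Setting quantity demanded equal to quantity supplied, 208 - 2P = 4P - 128, gives P* = 56 and Q* = 96.
Because the floor (66) lies above the market-clearing price, it is binding.
At P = 66: Qd = 208 - 2·66 = 76 and Qs = 4·66 - 128 = 136.
Surplus = Qs - Qd = 136 - 76 = 60.

60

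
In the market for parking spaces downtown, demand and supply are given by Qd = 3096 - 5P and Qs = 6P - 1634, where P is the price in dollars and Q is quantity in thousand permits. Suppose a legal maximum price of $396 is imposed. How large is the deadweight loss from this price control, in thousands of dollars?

7629.6

In a free market, 3096 - 5P = 6P - 1634 gives the equilibrium P* = 430, Q* = 946.
The ceiling of 396 is below the equilibrium price 430, so it binds.
At P = 396: Qd = 3096 - 5·396 = 1116 and Qs = 6·396 - 1634 = 742.
Quantity traded falls to 742. At Q = 742 the demand price is (3096 - 742)/5 = 470.8 and the supply price is (1634 + 742)/6 = 396.
Deadweight loss = ½ · (470.8 - 396) · (946 - 742) = ½ · 74.8 · 204 = 7629.6.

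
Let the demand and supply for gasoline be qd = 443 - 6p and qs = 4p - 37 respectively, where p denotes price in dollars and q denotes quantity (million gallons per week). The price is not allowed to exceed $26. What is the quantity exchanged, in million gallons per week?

67

In a free market, 443 - 6p = 4p - 37 gives the equilibrium p* = 48, q* = 155.
The ceiling of 26 is below the equilibrium price 48, so it binds.
At p = 26: qd = 443 - 6·26 = 287 and qs = 4·26 - 37 = 67.
The quantity actually transacted is the short side, supply: 67.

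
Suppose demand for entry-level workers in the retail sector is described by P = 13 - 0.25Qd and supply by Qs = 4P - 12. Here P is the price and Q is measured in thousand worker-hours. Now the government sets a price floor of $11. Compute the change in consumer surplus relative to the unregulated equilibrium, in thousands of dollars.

-42

Rearranging demand gives Qd = 52 - 4P. Without the control the market clears where 52 - 4P = 4P - 12, i.e. P* = 8 and Q* = 20.
Since 11 > 8, the floor is binding.
At P = 11: Qd = 52 - 4·11 = 8 and Qs = 4·11 - 12 = 32.
Consumer surplus without the control is ½ · (13 - 8) · 20 = 50.
With the floor, consumers buy 8 units at 11, so CS = ½ · (13 - 11) · 8 = 8.
Change in consumer surplus = 8 - 50 = -42.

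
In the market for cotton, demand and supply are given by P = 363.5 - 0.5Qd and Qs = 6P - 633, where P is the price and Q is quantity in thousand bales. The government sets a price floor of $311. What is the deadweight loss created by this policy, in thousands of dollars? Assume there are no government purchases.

26508

Rearranging demand gives Qd = 727 - 2P. Without the control the market clears where 727 - 2P = 6P - 633, i.e. P* = 170 and Q* = 387.
The floor of 311 is above the equilibrium price 170, so it binds.
At P = 311: Qd = 727 - 2·311 = 105 and Qs = 6·311 - 633 = 1233.
Quantity traded falls to 105. At Q = 105 the demand price is (727 - 105)/2 = 311 and the supply price is (633 + 105)/6 = 123.
Deadweight loss = ½ · (311 - 123) · (387 - 105) = ½ · 188 · 282 = 26508.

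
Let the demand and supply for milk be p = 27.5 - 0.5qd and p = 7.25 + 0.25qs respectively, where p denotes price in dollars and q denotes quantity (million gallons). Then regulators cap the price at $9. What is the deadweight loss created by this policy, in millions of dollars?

150

Rearranging demand gives qd = 55 - 2p; rearranging supply gives qs = 4p - 29. Without the control the market clears where 55 - 2p = 4p - 29, i.e. p* = 14 and q* = 27.
Since 9 < 14, the ceiling is binding.
At p = 9: qd = 55 - 2·9 = 37 and qs = 4·9 - 29 = 7.
Quantity traded falls to 7. At q = 7 the demand price is (55 - 7)/2 = 24 and the supply price is (29 + 7)/4 = 9.
Deadweight loss = ½ · (24 - 9) · (27 - 7) = ½ · 15 · 20 = 150.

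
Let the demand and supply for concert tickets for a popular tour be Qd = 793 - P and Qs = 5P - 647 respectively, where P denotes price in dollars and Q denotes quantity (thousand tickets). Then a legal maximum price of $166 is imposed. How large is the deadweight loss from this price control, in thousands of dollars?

Without the control the market clears where 793 - P = 5P - 647, i.e. P* = 240 and Q* = 553.
Because the ceiling (166) lies below the market-clearing price, it is binding.
At P = 166: Qd = 793 - 166 = 627 and Qs = 5·166 - 647 = 183.
Quantity traded falls to 183. At Q = 183 the demand price is 793 - 183 = 610 and the supply price is (647 + 183)/5 = 166.
Deadweight loss = ½ · (610 - 166) · (553 - 183) = ½ · 444 · 370 = 82140.

82140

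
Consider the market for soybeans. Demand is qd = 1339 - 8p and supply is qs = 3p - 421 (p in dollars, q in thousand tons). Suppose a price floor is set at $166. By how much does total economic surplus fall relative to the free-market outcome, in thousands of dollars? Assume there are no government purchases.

528

In a free market, 1339 - 8p = 3p - 421 gives the equilibrium p* = 160, q* = 59.
Because the floor (166) lies above the market-clearing price, it is binding.
At p = 166: qd = 1339 - 8·166 = 11 and qs = 3·166 - 421 = 77.
Quantity traded falls to 11. At q = 11 the demand price is (1339 - 11)/8 = 166 and the supply price is (421 + 11)/3 = 144.
Deadweight loss = ½ · (166 - 144) · (59 - 11) = ½ · 22 · 48 = 528.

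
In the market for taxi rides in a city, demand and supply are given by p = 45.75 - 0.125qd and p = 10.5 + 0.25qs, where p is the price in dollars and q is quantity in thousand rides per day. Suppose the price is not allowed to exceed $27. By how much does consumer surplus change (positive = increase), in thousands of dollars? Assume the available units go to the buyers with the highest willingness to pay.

413

Rearranging demand gives qd = 366 - 8p; rearranging supply gives qs = 4p - 42. Equilibrium: 366 - 8p = 4p - 42, so 408 = 12p and p* = 34, q* = 94.
The ceiling of 27 is below the equilibrium price 34, so it binds.
At p = 27: qd = 366 - 8·27 = 150 and qs = 4·27 - 42 = 66.
Consumer surplus without the control is ½ · (45.75 - 34) · 94 = 552.25.
With the ceiling, 66 units are sold at 27 (assume they go to the highest-value buyers). The demand price at q = 66 is 37.5, so CS = ½ · [(45.75 - 27) + (37.5 - 27)] · 66 = 965.25.
Change in consumer surplus = 965.25 - 552.25 = 413.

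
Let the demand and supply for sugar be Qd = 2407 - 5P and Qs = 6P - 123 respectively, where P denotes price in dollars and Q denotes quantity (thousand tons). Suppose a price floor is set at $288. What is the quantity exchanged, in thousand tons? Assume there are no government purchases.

Without the control the market clears where 2407 - 5P = 6P - 123, i.e. P* = 230 and Q* = 1257.
Because the floor (288) lies above the market-clearing price, it is binding.
At P = 288: Qd = 2407 - 5·288 = 967 and Qs = 6·288 - 123 = 1605.
The quantity actually transacted is the short side, demand: 967.

967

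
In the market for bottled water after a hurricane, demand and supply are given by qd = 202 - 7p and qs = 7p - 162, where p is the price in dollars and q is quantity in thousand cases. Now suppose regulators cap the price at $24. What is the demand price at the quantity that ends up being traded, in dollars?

Equilibrium: 202 - 7p = 7p - 162, so 364 = 14p and p* = 26, q* = 20.
The ceiling of 24 is below the equilibrium price 26, so it binds.
At p = 24: qd = 202 - 7·24 = 34 and qs = 7·24 - 162 = 6.
Only 6 units reach the market. On the demand curve, the marginal buyer's willingness to pay at q = 6 is (202 - 6)/7 = 28.

28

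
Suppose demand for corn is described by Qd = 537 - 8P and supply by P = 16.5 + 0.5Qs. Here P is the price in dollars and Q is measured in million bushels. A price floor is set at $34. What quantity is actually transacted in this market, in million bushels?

Rearranging supply gives Qs = 2P - 33. Setting quantity demanded equal to quantity supplied, 537 - 8P = 2P - 33, gives P* = 57 and Q* = 81.
Since 34 is below P* = 57, the floor does not bind and the free-market outcome prevails.

81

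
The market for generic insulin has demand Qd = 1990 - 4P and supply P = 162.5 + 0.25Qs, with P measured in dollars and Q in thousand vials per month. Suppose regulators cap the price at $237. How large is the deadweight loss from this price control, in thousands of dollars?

34596

Rearranging supply gives Qs = 4P - 650. Setting quantity demanded equal to quantity supplied, 1990 - 4P = 4P - 650, gives P* = 330 and Q* = 670.
The ceiling of 237 is below the equilibrium price 330, so it binds.
At P = 237: Qd = 1990 - 4·237 = 1042 and Qs = 4·237 - 650 = 298.
Quantity traded falls to 298. At Q = 298 the demand price is (1990 - 298)/4 = 423 and the supply price is (650 + 298)/4 = 237.
Deadweight loss = ½ · (423 - 237) · (670 - 298) = ½ · 186 · 372 = 34596.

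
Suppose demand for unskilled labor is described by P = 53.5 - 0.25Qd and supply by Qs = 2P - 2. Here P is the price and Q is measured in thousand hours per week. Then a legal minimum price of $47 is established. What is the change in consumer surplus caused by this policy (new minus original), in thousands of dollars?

Rearranging demand gives Qd = 214 - 4P. In a free market, 214 - 4P = 2P - 2 gives the equilibrium P* = 36, Q* = 70.
Since 47 > 36, the floor is binding.
At P = 47: Qd = 214 - 4·47 = 26 and Qs = 2·47 - 2 = 92.
Consumer surplus without the control is ½ · (53.5 - 36) · 70 = 612.5.
With the floor, consumers buy 26 units at 47, so CS = ½ · (53.5 - 47) · 26 = 84.5.
Change in consumer surplus = 84.5 - 612.5 = -528.

-528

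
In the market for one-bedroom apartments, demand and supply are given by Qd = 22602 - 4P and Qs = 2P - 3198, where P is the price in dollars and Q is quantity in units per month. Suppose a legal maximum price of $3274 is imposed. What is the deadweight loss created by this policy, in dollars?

1579014

Setting quantity demanded equal to quantity supplied, 22602 - 4P = 2P - 3198, gives P* = 4300 and Q* = 5402.
The ceiling of 3274 is below the equilibrium price 4300, so it binds.
At P = 3274: Qd = 22602 - 4·3274 = 9506 and Qs = 2·3274 - 3198 = 3350.
Quantity traded falls to 3350. At Q = 3350 the demand price is (22602 - 3350)/4 = 4813 and the supply price is (3198 + 3350)/2 = 3274.
Deadweight loss = ½ · (4813 - 3274) · (5402 - 3350) = ½ · 1539 · 2052 = 1579014.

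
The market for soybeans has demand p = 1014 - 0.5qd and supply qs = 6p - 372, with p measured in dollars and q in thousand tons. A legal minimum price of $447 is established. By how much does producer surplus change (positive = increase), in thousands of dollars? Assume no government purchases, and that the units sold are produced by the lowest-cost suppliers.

Rearranging demand gives qd = 2028 - 2p. Setting quantity demanded equal to quantity supplied, 2028 - 2p = 6p - 372, gives p* = 300 and q* = 1428.
Since 447 > 300, the floor is binding.
At p = 447: qd = 2028 - 2·447 = 1134 and qs = 6·447 - 372 = 2310.
Producer surplus without the control is ½ · (300 - 62) · 1428 = 169932.
With the floor, 1134 units are sold at 447. The supply price at q = 1134 is 251, so PS = ½ · [(447 - 62) + (447 - 251)] · 1134 = 329427.
Change in producer surplus = 329427 - 169932 = 159495.

159495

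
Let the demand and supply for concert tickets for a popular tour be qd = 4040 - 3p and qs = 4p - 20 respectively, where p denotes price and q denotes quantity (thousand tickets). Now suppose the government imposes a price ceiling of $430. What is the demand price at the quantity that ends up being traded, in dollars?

780

Without the control the market clears where 4040 - 3p = 4p - 20, i.e. p* = 580 and q* = 2300.
Because the ceiling (430) lies below the market-clearing price, it is binding.
At p = 430: qd = 4040 - 3·430 = 2750 and qs = 4·430 - 20 = 1700.
Only 1700 units reach the market. On the demand curve, the marginal buyer's willingness to pay at q = 1700 is (4040 - 1700)/3 = 780.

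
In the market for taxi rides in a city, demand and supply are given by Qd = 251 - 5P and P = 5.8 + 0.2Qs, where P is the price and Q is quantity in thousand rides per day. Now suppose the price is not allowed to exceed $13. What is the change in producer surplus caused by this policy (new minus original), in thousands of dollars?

Rearranging supply gives Qs = 5P - 29. Equilibrium: 251 - 5P = 5P - 29, so 280 = 10P and P* = 28, Q* = 111.
Because the ceiling (13) lies below the market-clearing price, it is binding.
At P = 13: Qd = 251 - 5·13 = 186 and Qs = 5·13 - 29 = 36.
Producer surplus without the control is ½ · (28 - 5.8) · 111 = 1232.1.
With the ceiling, producers sell 36 units at 13, so PS = ½ · (13 - 5.8) · 36 = 129.6.
Change in producer surplus = 129.6 - 1232.1 = -1102.5.

-1102.5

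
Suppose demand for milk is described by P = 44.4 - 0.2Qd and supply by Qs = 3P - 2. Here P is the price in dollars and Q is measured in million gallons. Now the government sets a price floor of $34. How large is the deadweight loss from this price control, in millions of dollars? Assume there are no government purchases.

240

Rearranging demand gives Qd = 222 - 5P. Equilibrium: 222 - 5P = 3P - 2, so 224 = 8P and P* = 28, Q* = 82.
Since 34 > 28, the floor is binding.
At P = 34: Qd = 222 - 5·34 = 52 and Qs = 3·34 - 2 = 100.
Quantity traded falls to 52. At Q = 52 the demand price is (222 - 52)/5 = 34 and the supply price is (2 + 52)/3 = 18.
Deadweight loss = ½ · (34 - 18) · (82 - 52) = ½ · 16 · 30 = 240.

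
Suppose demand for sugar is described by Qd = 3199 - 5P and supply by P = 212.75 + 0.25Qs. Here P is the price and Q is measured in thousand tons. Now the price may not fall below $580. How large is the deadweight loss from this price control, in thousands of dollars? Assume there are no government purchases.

95062.5

Rearranging supply gives Qs = 4P - 851. Without the control the market clears where 3199 - 5P = 4P - 851, i.e. P* = 450 and Q* = 949.
The floor of 580 is above the equilibrium price 450, so it binds.
At P = 580: Qd = 3199 - 5·580 = 299 and Qs = 4·580 - 851 = 1469.
Quantity traded falls to 299. At Q = 299 the demand price is (3199 - 299)/5 = 580 and the supply price is (851 + 299)/4 = 287.5.
Deadweight loss = ½ · (580 - 287.5) · (949 - 299) = ½ · 292.5 · 650 = 95062.5.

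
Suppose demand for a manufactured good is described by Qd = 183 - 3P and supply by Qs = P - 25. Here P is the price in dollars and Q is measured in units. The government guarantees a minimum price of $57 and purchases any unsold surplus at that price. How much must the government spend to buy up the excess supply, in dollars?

In a free market, 183 - 3P = P - 25 gives the equilibrium P* = 52, Q* = 27.
Because the floor (57) lies above the market-clearing price, it is binding.
At P = 57: Qd = 183 - 3·57 = 12 and Qs = 57 - 25 = 32.
Surplus = Qs - Qd = 20.
Government expenditure = surplus × support price = 20 × 57 = 1140.

1140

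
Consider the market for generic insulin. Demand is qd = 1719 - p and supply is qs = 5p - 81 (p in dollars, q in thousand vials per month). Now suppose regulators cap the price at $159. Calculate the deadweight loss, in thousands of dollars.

298215

In a free market, 1719 - p = 5p - 81 gives the equilibrium p* = 300, q* = 1419.
Since 159 < 300, the ceiling is binding.
At p = 159: qd = 1719 - 159 = 1560 and qs = 5·159 - 81 = 714.
Quantity traded falls to 714. At q = 714 the demand price is 1719 - 714 = 1005 and the supply price is (81 + 714)/5 = 159.
Deadweight loss = ½ · (1005 - 159) · (1419 - 714) = ½ · 846 · 705 = 298215.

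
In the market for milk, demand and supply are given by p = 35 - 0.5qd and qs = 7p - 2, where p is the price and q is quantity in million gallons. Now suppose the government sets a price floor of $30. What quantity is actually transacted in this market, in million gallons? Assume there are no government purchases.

Rearranging demand gives qd = 70 - 2p. In a free market, 70 - 2p = 7p - 2 gives the equilibrium p* = 8, q* = 54.
Since 30 > 8, the floor is binding.
At p = 30: qd = 70 - 2·30 = 10 and qs = 7·30 - 2 = 208.
The quantity actually transacted is the short side, demand: 10.

10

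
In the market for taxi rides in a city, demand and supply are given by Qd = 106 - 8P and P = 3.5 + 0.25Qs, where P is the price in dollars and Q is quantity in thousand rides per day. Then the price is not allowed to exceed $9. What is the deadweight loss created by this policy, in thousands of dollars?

3

Rearranging supply gives Qs = 4P - 14. In a free market, 106 - 8P = 4P - 14 gives the equilibrium P* = 10, Q* = 26.
The ceiling of 9 is below the equilibrium price 10, so it binds.
At P = 9: Qd = 106 - 8·9 = 34 and Qs = 4·9 - 14 = 22.
Quantity traded falls to 22. At Q = 22 the demand price is (106 - 22)/8 = 10.5 and the supply price is (14 + 22)/4 = 9.
Deadweight loss = ½ · (10.5 - 9) · (26 - 22) = ½ · 1.5 · 4 = 3.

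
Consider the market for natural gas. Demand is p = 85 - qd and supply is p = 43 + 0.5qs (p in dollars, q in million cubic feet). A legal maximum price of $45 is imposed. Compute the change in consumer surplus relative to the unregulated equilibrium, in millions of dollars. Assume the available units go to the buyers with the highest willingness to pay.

Rearranging demand gives qd = 85 - p; rearranging supply gives qs = 2p - 86. Equilibrium: 85 - p = 2p - 86, so 171 = 3p and p* = 57, q* = 28.
Since 45 < 57, the ceiling is binding.
At p = 45: qd = 85 - 45 = 40 and qs = 2·45 - 86 = 4.
Consumer surplus without the control is ½ · (85 - 57) · 28 = 392.
With the ceiling, 4 units are sold at 45 (assume they go to the highest-value buyers). The demand price at q = 4 is 81, so CS = ½ · [(85 - 45) + (81 - 45)] · 4 = 152.
Change in consumer surplus = 152 - 392 = -240.

-240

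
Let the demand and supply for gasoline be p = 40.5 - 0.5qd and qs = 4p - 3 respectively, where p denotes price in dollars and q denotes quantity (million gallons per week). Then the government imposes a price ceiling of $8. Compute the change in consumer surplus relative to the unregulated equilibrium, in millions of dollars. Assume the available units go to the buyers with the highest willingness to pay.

Rearranging demand gives qd = 81 - 2p. Setting quantity demanded equal to quantity supplied, 81 - 2p = 4p - 3, gives p* = 14 and q* = 53.
The ceiling of 8 is below the equilibrium price 14, so it binds.
At p = 8: qd = 81 - 2·8 = 65 and qs = 4·8 - 3 = 29.
Consumer surplus without the control is ½ · (40.5 - 14) · 53 = 702.25.
With the ceiling, 29 units are sold at 8 (assume they go to the highest-value buyers). The demand price at q = 29 is 26, so CS = ½ · [(40.5 - 8) + (26 - 8)] · 29 = 732.25.
Change in consumer surplus = 732.25 - 702.25 = 30.

30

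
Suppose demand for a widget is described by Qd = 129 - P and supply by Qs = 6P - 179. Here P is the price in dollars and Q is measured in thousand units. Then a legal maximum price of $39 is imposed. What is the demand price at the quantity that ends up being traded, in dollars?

74

Equilibrium: 129 - P = 6P - 179, so 308 = 7P and P* = 44, Q* = 85.
The ceiling of 39 is below the equilibrium price 44, so it binds.
At P = 39: Qd = 129 - 39 = 90 and Qs = 6·39 - 179 = 55.
Only 55 units reach the market. On the demand curve, the marginal buyer's willingness to pay at Q = 55 is (129 - 55) = 74.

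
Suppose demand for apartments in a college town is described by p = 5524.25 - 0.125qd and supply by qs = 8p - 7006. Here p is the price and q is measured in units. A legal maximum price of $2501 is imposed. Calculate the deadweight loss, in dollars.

Rearranging demand gives qd = 44194 - 8p. Equilibrium: 44194 - 8p = 8p - 7006, so 51200 = 16p and p* = 3200, q* = 18594.
Since 2501 < 3200, the ceiling is binding.
At p = 2501: qd = 44194 - 8·2501 = 24186 and qs = 8·2501 - 7006 = 13002.
Quantity traded falls to 13002. At q = 13002 the demand price is (44194 - 13002)/8 = 3899 and the supply price is (7006 + 13002)/8 = 2501.
Deadweight loss = ½ · (3899 - 2501) · (18594 - 13002) = ½ · 1398 · 5592 = 3908808.

3908808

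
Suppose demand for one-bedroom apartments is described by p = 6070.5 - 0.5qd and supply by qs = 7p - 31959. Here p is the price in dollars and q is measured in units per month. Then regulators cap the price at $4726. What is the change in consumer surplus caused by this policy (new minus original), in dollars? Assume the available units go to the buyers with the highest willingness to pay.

-175479

Rearranging demand gives qd = 12141 - 2p. Equilibrium: 12141 - 2p = 7p - 31959, so 44100 = 9p and p* = 4900, q* = 2341.
Because the ceiling (4726) lies below the market-clearing price, it is binding.
At p = 4726: qd = 12141 - 2·4726 = 2689 and qs = 7·4726 - 31959 = 1123.
Consumer surplus without the control is ½ · (6070.5 - 4900) · 2341 = 1370070.25.
With the ceiling, 1123 units are sold at 4726 (assume they go to the highest-value buyers). The demand price at q = 1123 is 5509, so CS = ½ · [(6070.5 - 4726) + (5509 - 4726)] · 1123 = 1194591.25.
Change in consumer surplus = 1194591.25 - 1370070.25 = -175479.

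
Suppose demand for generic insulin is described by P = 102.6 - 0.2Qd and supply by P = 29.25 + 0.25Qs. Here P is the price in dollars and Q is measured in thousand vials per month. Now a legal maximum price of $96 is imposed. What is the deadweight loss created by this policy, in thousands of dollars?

0

Rearranging demand gives Qd = 513 - 5P; rearranging supply gives Qs = 4P - 117. In a free market, 513 - 5P = 4P - 117 gives the equilibrium P* = 70, Q* = 163.
The ceiling of 96 is above the equilibrium price 70, so it is not binding; the market clears at P* = 70, Q* = 163.
Since the control does not bind, no trades are prevented and deadweight loss is zero.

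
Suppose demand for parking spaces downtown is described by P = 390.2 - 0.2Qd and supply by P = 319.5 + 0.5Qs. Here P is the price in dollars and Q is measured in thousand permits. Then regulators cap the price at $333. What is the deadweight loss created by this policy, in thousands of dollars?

1916.6

Rearranging demand gives Qd = 1951 - 5P; rearranging supply gives Qs = 2P - 639. Without the control the market clears where 1951 - 5P = 2P - 639, i.e. P* = 370 and Q* = 101.
Because the ceiling (333) lies below the market-clearing price, it is binding.
At P = 333: Qd = 1951 - 5·333 = 286 and Qs = 2·333 - 639 = 27.
Quantity traded falls to 27. At Q = 27 the demand price is (1951 - 27)/5 = 384.8 and the supply price is (639 + 27)/2 = 333.
Deadweight loss = ½ · (384.8 - 333) · (101 - 27) = ½ · 51.8 · 74 = 1916.6.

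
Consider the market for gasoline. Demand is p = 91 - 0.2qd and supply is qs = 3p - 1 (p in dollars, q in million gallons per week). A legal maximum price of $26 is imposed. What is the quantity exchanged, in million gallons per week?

Rearranging demand gives qd = 455 - 5p. Without the control the market clears where 455 - 5p = 3p - 1, i.e. p* = 57 and q* = 170.
Since 26 < 57, the ceiling is binding.
At p = 26: qd = 455 - 5·26 = 325 and qs = 3·26 - 1 = 77.
The quantity actually transacted is the short side, supply: 77.

77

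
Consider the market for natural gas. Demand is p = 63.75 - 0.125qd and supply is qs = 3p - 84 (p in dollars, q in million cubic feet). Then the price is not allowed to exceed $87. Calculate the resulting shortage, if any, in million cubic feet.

Rearranging demand gives qd = 510 - 8p. In a free market, 510 - 8p = 3p - 84 gives the equilibrium p* = 54, q* = 78.
Since 87 is above p* = 54, the ceiling does not bind and the free-market outcome prevails.
Since the control does not bind, there is no shortage.

0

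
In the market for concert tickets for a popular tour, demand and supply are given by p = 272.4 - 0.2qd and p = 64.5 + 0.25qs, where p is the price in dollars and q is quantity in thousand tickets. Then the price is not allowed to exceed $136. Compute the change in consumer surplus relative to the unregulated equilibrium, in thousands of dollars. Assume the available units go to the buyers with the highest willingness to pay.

Rearranging demand gives qd = 1362 - 5p; rearranging supply gives qs = 4p - 258. In a free market, 1362 - 5p = 4p - 258 gives the equilibrium p* = 180, q* = 462.
The ceiling of 136 is below the equilibrium price 180, so it binds.
At p = 136: qd = 1362 - 5·136 = 682 and qs = 4·136 - 258 = 286.
Consumer surplus without the control is ½ · (272.4 - 180) · 462 = 21344.4.
With the ceiling, 286 units are sold at 136 (assume they go to the highest-value buyers). The demand price at q = 286 is 215.2, so CS = ½ · [(272.4 - 136) + (215.2 - 136)] · 286 = 30830.8.
Change in consumer surplus = 30830.8 - 21344.4 = 9486.4.

9486.4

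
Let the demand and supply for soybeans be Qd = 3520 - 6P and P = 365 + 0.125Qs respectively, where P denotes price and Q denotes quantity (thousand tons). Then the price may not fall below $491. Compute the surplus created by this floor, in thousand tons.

434

Rearranging supply gives Qs = 8P - 2920. Setting quantity demanded equal to quantity supplied, 3520 - 6P = 8P - 2920, gives P* = 460 and Q* = 760.
The floor of 491 is above the equilibrium price 460, so it binds.
At P = 491: Qd = 3520 - 6·491 = 574 and Qs = 8·491 - 2920 = 1008.
Surplus = Qs - Qd = 1008 - 574 = 434.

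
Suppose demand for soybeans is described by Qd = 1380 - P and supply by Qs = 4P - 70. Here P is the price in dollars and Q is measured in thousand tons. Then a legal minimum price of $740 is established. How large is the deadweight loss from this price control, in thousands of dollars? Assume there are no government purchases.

126562.5

In a free market, 1380 - P = 4P - 70 gives the equilibrium P* = 290, Q* = 1090.
Because the floor (740) lies above the market-clearing price, it is binding.
At P = 740: Qd = 1380 - 740 = 640 and Qs = 4·740 - 70 = 2890.
Quantity traded falls to 640. At Q = 640 the demand price is 1380 - 640 = 740 and the supply price is (70 + 640)/4 = 177.5.
Deadweight loss = ½ · (740 - 177.5) · (1090 - 640) = ½ · 562.5 · 450 = 126562.5.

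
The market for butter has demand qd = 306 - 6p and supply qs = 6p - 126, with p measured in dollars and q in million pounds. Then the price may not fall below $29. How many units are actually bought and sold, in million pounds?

90

Without the control the market clears where 306 - 6p = 6p - 126, i.e. p* = 36 and q* = 90.
The floor of 29 is below the equilibrium price 36, so it is not binding; the market clears at p* = 36, q* = 90.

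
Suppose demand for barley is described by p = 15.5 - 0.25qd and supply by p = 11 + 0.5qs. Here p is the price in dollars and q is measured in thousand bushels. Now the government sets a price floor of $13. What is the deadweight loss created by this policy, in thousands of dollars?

Rearranging demand gives qd = 62 - 4p; rearranging supply gives qs = 2p - 22. Setting quantity demanded equal to quantity supplied, 62 - 4p = 2p - 22, gives p* = 14 and q* = 6.
The floor of 13 is below the equilibrium price 14, so it is not binding; the market clears at p* = 14, q* = 6.
Since the control does not bind, no trades are prevented and deadweight loss is zero.

0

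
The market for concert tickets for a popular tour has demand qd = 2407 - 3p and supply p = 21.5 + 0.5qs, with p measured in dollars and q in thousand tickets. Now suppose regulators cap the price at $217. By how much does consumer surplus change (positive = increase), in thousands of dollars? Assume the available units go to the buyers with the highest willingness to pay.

Rearranging supply gives qs = 2p - 43. Setting quantity demanded equal to quantity supplied, 2407 - 3p = 2p - 43, gives p* = 490 and q* = 937.
Since 217 < 490, the ceiling is binding.
At p = 217: qd = 2407 - 3·217 = 1756 and qs = 2·217 - 43 = 391.
Consumer surplus without the control is ½ · (2407/3 - 490) · 937 = 877969/6.
With the ceiling, 391 units are sold at 217 (assume they go to the highest-value buyers). The demand price at q = 391 is 672, so CS = ½ · [(2407/3 - 217) + (672 - 217)] · 391 = 1220311/6.
Change in consumer surplus = 1220311/6 - 877969/6 = 57057.

57057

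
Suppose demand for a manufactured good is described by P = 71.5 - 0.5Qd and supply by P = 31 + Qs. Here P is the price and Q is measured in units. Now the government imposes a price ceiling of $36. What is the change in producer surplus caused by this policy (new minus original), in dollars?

-352

Rearranging demand gives Qd = 143 - 2P; rearranging supply gives Qs = P - 31. Equilibrium: 143 - 2P = P - 31, so 174 = 3P and P* = 58, Q* = 27.
Because the ceiling (36) lies below the market-clearing price, it is binding.
At P = 36: Qd = 143 - 2·36 = 71 and Qs = 36 - 31 = 5.
Producer surplus without the control is ½ · (58 - 31) · 27 = 364.5.
With the ceiling, producers sell 5 units at 36, so PS = ½ · (36 - 31) · 5 = 12.5.
Change in producer surplus = 12.5 - 364.5 = -352.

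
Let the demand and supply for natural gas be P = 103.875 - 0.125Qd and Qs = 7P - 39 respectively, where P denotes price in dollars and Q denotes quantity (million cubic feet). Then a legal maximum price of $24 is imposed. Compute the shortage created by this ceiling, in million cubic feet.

510

Rearranging demand gives Qd = 831 - 8P. Setting quantity demanded equal to quantity supplied, 831 - 8P = 7P - 39, gives P* = 58 and Q* = 367.
Since 24 < 58, the ceiling is binding.
At P = 24: Qd = 831 - 8·24 = 639 and Qs = 7·24 - 39 = 129.
Shortage = Qd - Qs = 639 - 129 = 510.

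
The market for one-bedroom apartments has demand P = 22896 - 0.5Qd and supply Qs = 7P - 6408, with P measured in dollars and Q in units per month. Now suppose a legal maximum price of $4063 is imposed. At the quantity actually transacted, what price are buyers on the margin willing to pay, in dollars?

Rearranging demand gives Qd = 45792 - 2P. Without the control the market clears where 45792 - 2P = 7P - 6408, i.e. P* = 5800 and Q* = 34192.
The ceiling of 4063 is below the equilibrium price 5800, so it binds.
At P = 4063: Qd = 45792 - 2·4063 = 37666 and Qs = 7·4063 - 6408 = 22033.
Only 22033 units reach the market. On the demand curve, the marginal buyer's willingness to pay at Q = 22033 is (45792 - 22033)/2 = 11879.5.

11879.5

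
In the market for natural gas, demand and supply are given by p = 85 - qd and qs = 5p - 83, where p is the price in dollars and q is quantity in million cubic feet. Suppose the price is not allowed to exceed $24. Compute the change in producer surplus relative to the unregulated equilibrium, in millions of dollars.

-188

Rearranging demand gives qd = 85 - p. Setting quantity demanded equal to quantity supplied, 85 - p = 5p - 83, gives p* = 28 and q* = 57.
Because the ceiling (24) lies below the market-clearing price, it is binding.
At p = 24: qd = 85 - 24 = 61 and qs = 5·24 - 83 = 37.
Producer surplus without the control is ½ · (28 - 16.6) · 57 = 324.9.
With the ceiling, producers sell 37 units at 24, so PS = ½ · (24 - 16.6) · 37 = 136.9.
Change in producer surplus = 136.9 - 324.9 = -188.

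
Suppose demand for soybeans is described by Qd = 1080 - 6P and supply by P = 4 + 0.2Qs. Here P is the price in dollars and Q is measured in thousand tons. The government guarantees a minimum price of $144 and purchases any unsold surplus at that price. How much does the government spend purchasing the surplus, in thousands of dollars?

Rearranging supply gives Qs = 5P - 20. Without the control the market clears where 1080 - 6P = 5P - 20, i.e. P* = 100 and Q* = 480.
The floor of 144 is above the equilibrium price 100, so it binds.
At P = 144: Qd = 1080 - 6·144 = 216 and Qs = 5·144 - 20 = 700.
Surplus = Qs - Qd = 484.
Government expenditure = surplus × support price = 484 × 144 = 69696.

69696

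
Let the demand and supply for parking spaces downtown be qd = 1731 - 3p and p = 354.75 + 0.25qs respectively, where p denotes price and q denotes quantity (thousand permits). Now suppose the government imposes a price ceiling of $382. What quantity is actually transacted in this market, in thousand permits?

Rearranging supply gives qs = 4p - 1419. Without the control the market clears where 1731 - 3p = 4p - 1419, i.e. p* = 450 and q* = 381.
Since 382 < 450, the ceiling is binding.
At p = 382: qd = 1731 - 3·382 = 585 and qs = 4·382 - 1419 = 109.
The quantity actually transacted is the short side, supply: 109.

109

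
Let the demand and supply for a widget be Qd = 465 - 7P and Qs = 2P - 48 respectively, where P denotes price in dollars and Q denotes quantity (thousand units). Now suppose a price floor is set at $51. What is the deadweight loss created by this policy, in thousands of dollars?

Equilibrium: 465 - 7P = 2P - 48, so 513 = 9P and P* = 57, Q* = 66.
The floor of 51 is below the equilibrium price 57, so it is not binding; the market clears at P* = 57, Q* = 66.
Since the control does not bind, no trades are prevented and deadweight loss is zero.

0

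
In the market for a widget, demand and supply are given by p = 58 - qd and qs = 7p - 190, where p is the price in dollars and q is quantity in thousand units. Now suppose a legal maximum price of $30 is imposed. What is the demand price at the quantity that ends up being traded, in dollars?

Rearranging demand gives qd = 58 - p. In a free market, 58 - p = 7p - 190 gives the equilibrium p* = 31, q* = 27.
Since 30 < 31, the ceiling is binding.
At p = 30: qd = 58 - 30 = 28 and qs = 7·30 - 190 = 20.
Only 20 units reach the market. On the demand curve, the marginal buyer's willingness to pay at q = 20 is (58 - 20) = 38.

38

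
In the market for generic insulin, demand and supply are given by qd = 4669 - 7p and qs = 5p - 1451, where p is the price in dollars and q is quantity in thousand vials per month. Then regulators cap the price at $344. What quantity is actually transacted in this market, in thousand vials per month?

269

Without the control the market clears where 4669 - 7p = 5p - 1451, i.e. p* = 510 and q* = 1099.
The ceiling of 344 is below the equilibrium price 510, so it binds.
At p = 344: qd = 4669 - 7·344 = 2261 and qs = 5·344 - 1451 = 269.
The quantity actually transacted is the short side, supply: 269.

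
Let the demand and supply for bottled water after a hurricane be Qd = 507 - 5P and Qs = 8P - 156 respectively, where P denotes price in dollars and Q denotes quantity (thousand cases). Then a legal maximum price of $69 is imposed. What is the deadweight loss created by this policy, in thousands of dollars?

0

In a free market, 507 - 5P = 8P - 156 gives the equilibrium P* = 51, Q* = 252.
Since 69 is above P* = 51, the ceiling does not bind and the free-market outcome prevails.
Since the control does not bind, no trades are prevented and deadweight loss is zero.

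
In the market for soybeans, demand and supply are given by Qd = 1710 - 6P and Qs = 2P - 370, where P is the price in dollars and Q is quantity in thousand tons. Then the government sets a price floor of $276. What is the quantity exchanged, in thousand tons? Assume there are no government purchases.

In a free market, 1710 - 6P = 2P - 370 gives the equilibrium P* = 260, Q* = 150.
The floor of 276 is above the equilibrium price 260, so it binds.
At P = 276: Qd = 1710 - 6·276 = 54 and Qs = 2·276 - 370 = 182.
The quantity actually transacted is the short side, demand: 54.

54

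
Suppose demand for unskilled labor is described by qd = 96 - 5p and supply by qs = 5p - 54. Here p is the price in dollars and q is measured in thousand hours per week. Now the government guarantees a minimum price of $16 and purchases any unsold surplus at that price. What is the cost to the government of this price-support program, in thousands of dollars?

160

Equilibrium: 96 - 5p = 5p - 54, so 150 = 10p and p* = 15, q* = 21.
The floor of 16 is above the equilibrium price 15, so it binds.
At p = 16: qd = 96 - 5·16 = 16 and qs = 5·16 - 54 = 26.
Surplus = qs - qd = 10.
Government expenditure = surplus × support price = 10 × 16 = 160.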